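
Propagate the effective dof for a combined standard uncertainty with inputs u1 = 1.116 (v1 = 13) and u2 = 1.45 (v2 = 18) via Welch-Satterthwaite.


uc = sqrt(u1^2 + u2^2) = sqrt(1.116^2 + 1.45^2) = 1.8297421
v_eff = uc^4 / (u1^4/v1 + u2^4/v2)
= 1.8297421^4 / (1.116^4/13 + 1.45^4/18)
= 11.20881 / 0.36490373
v_eff = 30.7172

30.7172


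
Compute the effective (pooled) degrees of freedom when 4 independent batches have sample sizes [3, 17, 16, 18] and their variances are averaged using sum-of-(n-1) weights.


nu = sum_i (n_i - 1)
nu = ((3 - 1) + (17 - 1) + (16 - 1) + (18 - 1))
nu = 2 + 16 + 15 + 17
nu = 50

50


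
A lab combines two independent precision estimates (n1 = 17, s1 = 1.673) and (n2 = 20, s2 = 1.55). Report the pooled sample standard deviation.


s_p = sqrt(((n1-1)*s1^2 + (n2-1)*s2^2) / (n1+n2-2))
numerator = (17-1)*1.673^2 + (20-1)*1.55^2 = 44.782864 + 45.6475 = 90.430364
denominator = 17 + 20 - 2 = 35
s_p^2 = 90.430364 / 35 = 2.5837247
s_p = sqrt(2.5837247) = 1.6074

1.6074


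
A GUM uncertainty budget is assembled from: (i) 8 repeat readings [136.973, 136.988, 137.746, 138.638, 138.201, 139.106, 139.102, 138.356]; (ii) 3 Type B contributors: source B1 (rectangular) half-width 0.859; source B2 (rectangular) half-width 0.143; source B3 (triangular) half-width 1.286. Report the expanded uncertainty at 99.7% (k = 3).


mean = (136.973 + 136.988 + 137.746 + 138.638 + 138.201 + 139.106 + 139.102 + 138.356) / 8 = 138.13875
s = sqrt(sum((x - mean)^2)/(n-1)) = 0.84525546
u_A = s / sqrt(n) = 0.84525546 / sqrt(8) = 0.29884293
u_B1 = 0.859 / sqrt(3) = 0.49594388
u_B2 = 0.143 / sqrt(3) = 0.082561088
u_B3 = 1.286 / sqrt(6) = 0.5250073
uc = sqrt(0.29884293^2 + 0.49594388^2 + 0.082561088^2 + 0.5250073^2) = 0.78594938
U = k * uc = 3 * 0.78594938
U = 2.3578

2.3578


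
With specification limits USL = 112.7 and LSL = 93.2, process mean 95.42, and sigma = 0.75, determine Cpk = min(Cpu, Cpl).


Cpu = (USL - mean) / (3*sigma) = (112.7 - 95.42) / (3*0.75) = 7.6800
Cpl = (mean - LSL) / (3*sigma) = (95.42 - 93.2) / (3*0.75) = 0.9867
Cpk = min(Cpu, Cpl) = 0.9867

0.9867


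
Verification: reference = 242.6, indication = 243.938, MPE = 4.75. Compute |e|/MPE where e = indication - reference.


e = indication - reference = 243.938 - 242.6 = 1.3380
|e| = 1.3380
ratio = |e| / MPE = 1.3380 / 4.75
ratio = 0.2817

0.2817


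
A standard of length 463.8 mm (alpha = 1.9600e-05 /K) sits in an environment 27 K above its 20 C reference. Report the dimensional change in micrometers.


dL = L * alpha * dT
= 463.8 * 1.9600e-05 * 27
= 0.2454430 mm
dL_um = 0.2454430 * 1000 = 245.4430 um

245.4430


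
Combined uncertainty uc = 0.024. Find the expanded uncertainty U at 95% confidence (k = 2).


U = k * uc
U = 2 * 0.024
U = 0.0480

0.0480


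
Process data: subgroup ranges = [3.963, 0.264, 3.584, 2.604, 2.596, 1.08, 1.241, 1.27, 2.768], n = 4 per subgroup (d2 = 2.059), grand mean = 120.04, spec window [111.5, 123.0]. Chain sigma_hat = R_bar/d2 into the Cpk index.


R_bar = (3.963 + 0.264 + 3.584 + 2.604 + 2.596 + 1.08 + 1.241 + 1.27 + 2.768) / 9 = 2.1522222
sigma = R_bar / d2 = 2.1522222 / 2.059 = 1.0452755
Cp = (USL - LSL)/(6*sigma) = (123.0 - 111.5)/(6*1.0452755) = 1.8336
Cpu = (123.0 - 120.04)/(3*1.0452755) = 0.9439
Cpl = (120.04 - 111.5)/(3*1.0452755) = 2.7234
Cpk = min(Cpu, Cpl) = 0.9439

0.9439


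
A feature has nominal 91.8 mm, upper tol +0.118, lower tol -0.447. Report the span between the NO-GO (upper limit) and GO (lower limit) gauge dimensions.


GO = nominal - lower_tol (smallest hole = maximum material condition)
GO = 91.8 - 0.447 = 91.353
NO-GO = nominal + upper_tol (largest hole = least material condition)
NO-GO = 91.8 + 0.118 = 91.918
spread = NO-GO - GO = 91.918 - 91.353 = 0.5650

0.5650


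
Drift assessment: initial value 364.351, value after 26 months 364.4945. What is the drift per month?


rate = (v2 - v1) / months
= (364.4945 - 364.351) / 26
= 0.1435 / 26
= 0.0055

0.0055


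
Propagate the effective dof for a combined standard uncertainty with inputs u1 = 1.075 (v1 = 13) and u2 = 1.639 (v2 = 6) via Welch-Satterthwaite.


uc = sqrt(u1^2 + u2^2) = sqrt(1.075^2 + 1.639^2) = 1.9600883
v_eff = uc^4 / (u1^4/v1 + u2^4/v2)
= 1.9600883^4 / (1.075^4/13 + 1.639^4/6)
= 14.76055 / 1.3054485
v_eff = 11.3069

11.3069


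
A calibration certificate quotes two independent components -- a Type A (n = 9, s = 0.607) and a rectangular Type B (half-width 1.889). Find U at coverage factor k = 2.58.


u_A = s / sqrt(n) = 0.607 / sqrt(9) = 0.20233333
u_B = half_width / sqrt(3) = 1.889 / sqrt(3) = 1.0906147
uc = sqrt(u_A^2 + u_B^2) = sqrt(0.20233333^2 + 1.0906147^2) = 1.1092246
U = k * uc = 2.58 * 1.1092246
U = 2.8618

2.8618


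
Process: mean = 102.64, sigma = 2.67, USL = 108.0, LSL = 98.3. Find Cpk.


Cpu = (USL - mean) / (3*sigma) = (108.0 - 102.64) / (3*2.67) = 0.6692
Cpl = (mean - LSL) / (3*sigma) = (102.64 - 98.3) / (3*2.67) = 0.5418
Cpk = min(Cpu, Cpl) = 0.5418

0.5418


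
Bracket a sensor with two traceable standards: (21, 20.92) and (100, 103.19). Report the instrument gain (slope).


slope = (y2 - y1) / (x2 - x1)
= (103.19 - 20.92) / (100 - 21)
= 82.2700 / 79
= 1.0414

1.0414


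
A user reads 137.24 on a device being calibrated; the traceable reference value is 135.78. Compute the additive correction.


Correction = standard - reading
= 135.78 - 137.24
= -1.4600

-1.4600


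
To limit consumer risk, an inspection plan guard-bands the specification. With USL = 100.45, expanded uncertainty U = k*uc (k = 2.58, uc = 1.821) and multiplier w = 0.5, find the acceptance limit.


U = k * uc = 2.58 * 1.821 = 4.69818
guard band g = w * U = 0.5 * 4.69818 = 2.34909
AL = USL - g = 100.45 - 2.34909
AL = 98.1009

98.1009


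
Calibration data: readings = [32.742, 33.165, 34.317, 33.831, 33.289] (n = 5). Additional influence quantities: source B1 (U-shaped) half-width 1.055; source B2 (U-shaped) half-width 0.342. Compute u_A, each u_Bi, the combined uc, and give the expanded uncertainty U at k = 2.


mean = (32.742 + 33.165 + 34.317 + 33.831 + 33.289) / 5 = 33.4688
s = sqrt(sum((x - mean)^2)/(n-1)) = 0.61308499
u_A = s / sqrt(n) = 0.61308499 / sqrt(5) = 0.27417994
u_B1 = 1.055 / sqrt(2) = 0.74599765
u_B2 = 0.342 / sqrt(2) = 0.24183052
uc = sqrt(0.27417994^2 + 0.74599765^2 + 0.24183052^2) = 0.83076419
U = k * uc = 2 * 0.83076419
U = 1.6615

1.6615


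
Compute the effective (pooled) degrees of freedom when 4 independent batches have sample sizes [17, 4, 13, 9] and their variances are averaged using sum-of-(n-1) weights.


nu = sum_i (n_i - 1)
nu = ((17 - 1) + (4 - 1) + (13 - 1) + (9 - 1))
nu = 16 + 3 + 12 + 8
nu = 39

39


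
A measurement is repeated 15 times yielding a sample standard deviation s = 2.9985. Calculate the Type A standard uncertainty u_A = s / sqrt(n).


u_A = s / sqrt(n)
u_A = 2.9985 / sqrt(15)
u_A = 2.9985 / 3.8729833
u_A = 0.7742

0.7742


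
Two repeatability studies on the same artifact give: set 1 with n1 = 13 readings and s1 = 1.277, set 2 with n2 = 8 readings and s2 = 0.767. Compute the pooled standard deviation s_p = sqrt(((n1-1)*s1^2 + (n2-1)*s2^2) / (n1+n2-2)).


s_p = sqrt(((n1-1)*s1^2 + (n2-1)*s2^2) / (n1+n2-2))
numerator = (13-1)*1.277^2 + (8-1)*0.767^2 = 19.568748 + 4.118023 = 23.686771
denominator = 13 + 8 - 2 = 19
s_p^2 = 23.686771 / 19 = 1.2466722
s_p = sqrt(1.2466722) = 1.1165

1.1165


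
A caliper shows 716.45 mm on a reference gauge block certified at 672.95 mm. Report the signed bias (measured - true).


Systematic error = measured - true
= 716.45 - 672.95
= 43.5000

43.5000


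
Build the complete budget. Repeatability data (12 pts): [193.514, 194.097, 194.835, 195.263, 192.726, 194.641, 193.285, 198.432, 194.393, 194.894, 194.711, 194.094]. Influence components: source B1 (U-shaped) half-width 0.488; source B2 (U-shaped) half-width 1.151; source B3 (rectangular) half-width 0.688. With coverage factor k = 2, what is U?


mean = (193.514 + 194.097 + 194.835 + 195.263 + 192.726 + 194.641 + 193.285 + 198.432 + 194.393 + 194.894 + 194.711 + 194.094) / 12 = 194.57375
s = sqrt(sum((x - mean)^2)/(n-1)) = 1.4220209
u_A = s / sqrt(n) = 1.4220209 / sqrt(12) = 0.41050207
u_B1 = 0.488 / sqrt(2) = 0.34506811
u_B2 = 1.151 / sqrt(2) = 0.81387991
u_B3 = 0.688 / sqrt(3) = 0.39721699
uc = sqrt(0.41050207^2 + 0.34506811^2 + 0.81387991^2 + 0.39721699^2) = 1.0525045
U = k * uc = 2 * 1.0525045
U = 2.1050

2.1050


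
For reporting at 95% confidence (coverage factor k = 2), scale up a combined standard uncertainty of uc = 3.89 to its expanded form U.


U = k * uc
U = 2 * 3.89
U = 7.7800

7.7800


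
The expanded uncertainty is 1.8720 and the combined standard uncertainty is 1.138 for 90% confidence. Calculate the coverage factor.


k = U / uc
k = 1.8720 / 1.138
k = 1.645

1.645


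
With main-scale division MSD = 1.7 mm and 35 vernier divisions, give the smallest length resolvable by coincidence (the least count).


LC = MSD / n_div
= 1.7 / 35
= 0.0486

0.0486


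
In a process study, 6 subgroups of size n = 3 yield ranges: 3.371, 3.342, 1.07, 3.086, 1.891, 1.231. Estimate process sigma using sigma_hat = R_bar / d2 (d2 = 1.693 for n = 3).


R_bar = (3.371 + 3.342 + 1.07 + 3.086 + 1.891 + 1.231) / 6
R_bar = 13.991 / 6 = 2.3318333
sigma_hat = R_bar / d2 = 2.3318333 / 1.693 = 1.3773

1.3773


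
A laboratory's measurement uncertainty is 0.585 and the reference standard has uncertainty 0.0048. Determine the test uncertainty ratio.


TUR = u_lab / u_ref
= 0.585 / 0.0048
= 121.8750

121.8750


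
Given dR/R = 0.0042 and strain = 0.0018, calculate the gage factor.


GF = (dR/R) / epsilon
= 0.0042 / 0.0018
= 2.3333

2.3333


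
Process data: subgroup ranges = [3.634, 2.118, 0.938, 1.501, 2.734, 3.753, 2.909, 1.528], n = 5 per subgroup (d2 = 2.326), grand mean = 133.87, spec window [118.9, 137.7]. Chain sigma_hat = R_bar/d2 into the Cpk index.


R_bar = (3.634 + 2.118 + 0.938 + 1.501 + 2.734 + 3.753 + 2.909 + 1.528) / 8 = 2.389375
sigma = R_bar / d2 = 2.389375 / 2.326 = 1.0272463
Cp = (USL - LSL)/(6*sigma) = (137.7 - 118.9)/(6*1.0272463) = 3.0502
Cpu = (137.7 - 133.87)/(3*1.0272463) = 1.2428
Cpl = (133.87 - 118.9)/(3*1.0272463) = 4.8576
Cpk = min(Cpu, Cpl) = 1.2428

1.2428


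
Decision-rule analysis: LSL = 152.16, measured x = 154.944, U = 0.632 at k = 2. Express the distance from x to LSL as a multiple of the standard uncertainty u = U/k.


u = U / k = 0.632 / 2 = 0.316
margin = |LSL - x| = |152.16 - 154.944| = 2.784
z = margin / u = 2.784 / 0.316
z = 8.8101

8.8101


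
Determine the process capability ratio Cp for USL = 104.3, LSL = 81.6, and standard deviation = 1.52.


Cp = (USL - LSL) / (6 * sigma)
= (104.3 - 81.6) / (6 * 1.52)
= 22.7000 / 9.1200
= 2.4890

2.4890


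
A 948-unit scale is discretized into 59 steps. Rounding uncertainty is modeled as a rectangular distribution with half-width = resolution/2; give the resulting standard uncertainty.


resolution = range / divisions
resolution = 948 / 59 = 16.067797
u_res = resolution / (2*sqrt(3))
u_res = 16.067797 / 3.4641016
u_res = 4.6384

4.6384


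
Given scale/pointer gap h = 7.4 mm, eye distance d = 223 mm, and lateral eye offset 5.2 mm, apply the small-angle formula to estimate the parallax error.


error = h * offset / d
= 7.4 * 5.2 / 223
= 0.1726

0.1726


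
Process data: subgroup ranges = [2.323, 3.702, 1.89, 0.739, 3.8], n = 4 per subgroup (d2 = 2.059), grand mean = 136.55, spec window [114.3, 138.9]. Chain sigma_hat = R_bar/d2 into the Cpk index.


R_bar = (2.323 + 3.702 + 1.89 + 0.739 + 3.8) / 5 = 2.4908
sigma = R_bar / d2 = 2.4908 / 2.059 = 1.2097135
Cp = (USL - LSL)/(6*sigma) = (138.9 - 114.3)/(6*1.2097135) = 3.3892
Cpu = (138.9 - 136.55)/(3*1.2097135) = 0.6475
Cpl = (136.55 - 114.3)/(3*1.2097135) = 6.1309
Cpk = min(Cpu, Cpl) = 0.6475

0.6475


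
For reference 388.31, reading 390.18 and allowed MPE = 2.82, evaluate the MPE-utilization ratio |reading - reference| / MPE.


e = indication - reference = 390.18 - 388.31 = 1.8700
|e| = 1.8700
ratio = |e| / MPE = 1.8700 / 2.82
ratio = 0.6631

0.6631


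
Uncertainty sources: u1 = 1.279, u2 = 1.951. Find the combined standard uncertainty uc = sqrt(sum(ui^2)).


uc = sqrt(1.279^2 + 1.951^2)
uc = sqrt(5.442242)
uc = 2.3329

2.3329


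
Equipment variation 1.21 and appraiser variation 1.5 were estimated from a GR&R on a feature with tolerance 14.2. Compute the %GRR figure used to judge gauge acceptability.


GRR = sqrt(EV^2 + AV^2) = sqrt(1.21^2 + 1.5^2) = 1.9272
%GRR = GRR / tol * 100 = 1.9272 / 14.2 * 100
%GRR = 13.5718

13.5718


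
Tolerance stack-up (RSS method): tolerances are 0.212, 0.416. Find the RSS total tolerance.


RSS = sqrt(0.212^2 + 0.416^2)
= sqrt(0.218)
= 0.4669

0.4669


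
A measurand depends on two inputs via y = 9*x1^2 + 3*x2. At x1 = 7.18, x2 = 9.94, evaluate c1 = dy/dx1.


y = 9*x1^2 + 3*x2
dy/dx1 = 2*9*x1
Evaluate at x1 = 7.18: c1 = 18 * 7.18
c1 = 129.2400

129.2400


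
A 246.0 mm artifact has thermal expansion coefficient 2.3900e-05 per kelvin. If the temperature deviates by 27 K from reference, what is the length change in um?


dL = L * alpha * dT
= 246.0 * 2.3900e-05 * 27
= 0.1587438 mm
dL_um = 0.1587438 * 1000 = 158.7438 um

158.7438


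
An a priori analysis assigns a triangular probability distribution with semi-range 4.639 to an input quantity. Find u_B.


u_B = half_width / sqrt(6)
u_B = 4.639 / 2.4494897
u_B = 1.8939

1.8939


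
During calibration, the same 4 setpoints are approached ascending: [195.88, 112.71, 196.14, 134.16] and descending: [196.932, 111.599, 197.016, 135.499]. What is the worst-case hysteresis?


|195.88 - 196.932| = 1.0520
|112.71 - 111.599| = 1.1110
|196.14 - 197.016| = 0.8760
|134.16 - 135.499| = 1.3390
hysteresis = max(diffs) = 1.3390

1.3390


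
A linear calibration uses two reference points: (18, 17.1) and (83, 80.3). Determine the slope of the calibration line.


slope = (y2 - y1) / (x2 - x1)
= (80.3 - 17.1) / (83 - 18)
= 63.2000 / 65
= 0.9723

0.9723


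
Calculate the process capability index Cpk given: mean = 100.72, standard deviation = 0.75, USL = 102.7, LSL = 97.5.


Cpu = (USL - mean) / (3*sigma) = (102.7 - 100.72) / (3*0.75) = 0.8800
Cpl = (mean - LSL) / (3*sigma) = (100.72 - 97.5) / (3*0.75) = 1.4311
Cpk = min(Cpu, Cpl) = 0.8800

0.8800


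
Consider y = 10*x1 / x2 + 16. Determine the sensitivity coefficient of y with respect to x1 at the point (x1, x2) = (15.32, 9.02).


y = 10*x1 / x2 + 16
dy/dx1 = 10/x2
Evaluate at x2 = 9.02: c1 = 10 / 9.02
c1 = 1.1086

1.1086


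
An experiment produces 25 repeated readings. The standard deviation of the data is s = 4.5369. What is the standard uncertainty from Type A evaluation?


u_A = s / sqrt(n)
u_A = 4.5369 / sqrt(25)
u_A = 4.5369 / 5
u_A = 0.9074

0.9074


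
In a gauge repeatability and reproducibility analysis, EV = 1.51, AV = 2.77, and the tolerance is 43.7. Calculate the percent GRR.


GRR = sqrt(EV^2 + AV^2) = sqrt(1.51^2 + 2.77^2) = 3.1548376
%GRR = GRR / tol * 100 = 3.1548376 / 43.7 * 100
%GRR = 7.2193

7.2193


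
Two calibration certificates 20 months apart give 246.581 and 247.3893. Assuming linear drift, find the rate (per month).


rate = (v2 - v1) / months
= (247.3893 - 246.581) / 20
= 0.8083 / 20
= 0.0404

0.0404


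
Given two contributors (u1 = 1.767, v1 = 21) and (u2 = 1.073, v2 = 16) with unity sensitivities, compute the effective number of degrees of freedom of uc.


uc = sqrt(u1^2 + u2^2) = sqrt(1.767^2 + 1.073^2) = 2.0672731
v_eff = uc^4 / (u1^4/v1 + u2^4/v2)
= 2.0672731^4 / (1.767^4/21 + 1.073^4/16)
= 18.263811 / 0.54707067
v_eff = 33.3847

33.3847


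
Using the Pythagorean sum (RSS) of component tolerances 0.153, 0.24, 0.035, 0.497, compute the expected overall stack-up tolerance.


RSS = sqrt(0.153^2 + 0.24^2 + 0.035^2 + 0.497^2)
= sqrt(0.329243)
= 0.5738

0.5738


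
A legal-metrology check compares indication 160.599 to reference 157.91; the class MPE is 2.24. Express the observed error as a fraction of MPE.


e = indication - reference = 160.599 - 157.91 = 2.6890
|e| = 2.6890
ratio = |e| / MPE = 2.6890 / 2.24
ratio = 1.2004

1.2004


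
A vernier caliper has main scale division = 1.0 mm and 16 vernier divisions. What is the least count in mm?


LC = MSD / n_div
= 1.0 / 16
= 0.0625

0.0625


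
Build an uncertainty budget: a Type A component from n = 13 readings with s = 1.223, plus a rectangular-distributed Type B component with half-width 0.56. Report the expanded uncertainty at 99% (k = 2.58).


u_A = s / sqrt(n) = 1.223 / sqrt(13) = 0.33919917
u_B = half_width / sqrt(3) = 0.56 / sqrt(3) = 0.32331615
uc = sqrt(u_A^2 + u_B^2) = sqrt(0.33919917^2 + 0.32331615^2) = 0.46860368
U = k * uc = 2.58 * 0.46860368
U = 1.2090

1.2090


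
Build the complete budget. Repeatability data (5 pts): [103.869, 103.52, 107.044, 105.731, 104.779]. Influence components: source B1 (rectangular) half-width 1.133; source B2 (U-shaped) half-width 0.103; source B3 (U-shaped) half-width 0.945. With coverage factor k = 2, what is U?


mean = (103.869 + 103.52 + 107.044 + 105.731 + 104.779) / 5 = 104.9886
s = sqrt(sum((x - mean)^2)/(n-1)) = 1.4344031
u_A = s / sqrt(n) = 1.4344031 / sqrt(5) = 0.64148457
u_B1 = 1.133 / sqrt(3) = 0.65413785
u_B2 = 0.103 / sqrt(2) = 0.072831998
u_B3 = 0.945 / sqrt(2) = 0.66821591
uc = sqrt(0.64148457^2 + 0.65413785^2 + 0.072831998^2 + 0.66821591^2) = 1.1363168
U = k * uc = 2 * 1.1363168
U = 2.2726

2.2726


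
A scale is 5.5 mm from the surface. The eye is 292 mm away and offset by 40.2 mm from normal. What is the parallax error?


error = h * offset / d
= 5.5 * 40.2 / 292
= 0.7572

0.7572


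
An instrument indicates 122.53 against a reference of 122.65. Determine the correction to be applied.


Correction = standard - reading
= 122.65 - 122.53
= 0.1200

0.1200


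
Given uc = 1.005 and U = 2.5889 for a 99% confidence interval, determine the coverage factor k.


k = U / uc
k = 2.5889 / 1.005
k = 2.576

2.576


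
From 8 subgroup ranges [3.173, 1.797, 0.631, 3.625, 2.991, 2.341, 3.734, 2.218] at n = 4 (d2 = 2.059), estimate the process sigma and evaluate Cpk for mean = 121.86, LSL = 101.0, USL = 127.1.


R_bar = (3.173 + 1.797 + 0.631 + 3.625 + 2.991 + 2.341 + 3.734 + 2.218) / 8 = 2.56375
sigma = R_bar / d2 = 2.56375 / 2.059 = 1.2451433
Cp = (USL - LSL)/(6*sigma) = (127.1 - 101.0)/(6*1.2451433) = 3.4936
Cpu = (127.1 - 121.86)/(3*1.2451433) = 1.4028
Cpl = (121.86 - 101.0)/(3*1.2451433) = 5.5844
Cpk = min(Cpu, Cpl) = 1.4028

1.4028


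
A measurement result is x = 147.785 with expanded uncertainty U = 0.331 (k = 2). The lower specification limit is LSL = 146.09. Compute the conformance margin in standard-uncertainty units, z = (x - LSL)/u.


u = U / k = 0.331 / 2 = 0.1655
margin = |LSL - x| = |146.09 - 147.785| = 1.695
z = margin / u = 1.695 / 0.1655
z = 10.2417

10.2417


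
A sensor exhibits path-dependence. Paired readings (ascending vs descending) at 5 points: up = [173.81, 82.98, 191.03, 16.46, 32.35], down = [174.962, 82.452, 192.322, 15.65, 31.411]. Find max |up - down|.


|173.81 - 174.962| = 1.1520
|82.98 - 82.452| = 0.5280
|191.03 - 192.322| = 1.2920
|16.46 - 15.65| = 0.8100
|32.35 - 31.411| = 0.9390
hysteresis = max(diffs) = 1.2920

1.2920


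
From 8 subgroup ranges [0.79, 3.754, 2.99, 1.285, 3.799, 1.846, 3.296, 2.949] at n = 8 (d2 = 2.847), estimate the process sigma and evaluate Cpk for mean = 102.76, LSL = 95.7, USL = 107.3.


R_bar = (0.79 + 3.754 + 2.99 + 1.285 + 3.799 + 1.846 + 3.296 + 2.949) / 8 = 2.588625
sigma = R_bar / d2 = 2.588625 / 2.847 = 0.90924658
Cp = (USL - LSL)/(6*sigma) = (107.3 - 95.7)/(6*0.90924658) = 2.1263
Cpu = (107.3 - 102.76)/(3*0.90924658) = 1.6644
Cpl = (102.76 - 95.7)/(3*0.90924658) = 2.5882
Cpk = min(Cpu, Cpl) = 1.6644

1.6644


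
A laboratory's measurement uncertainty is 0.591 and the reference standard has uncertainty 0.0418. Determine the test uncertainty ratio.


TUR = u_lab / u_ref
= 0.591 / 0.0418
= 14.1388

14.1388


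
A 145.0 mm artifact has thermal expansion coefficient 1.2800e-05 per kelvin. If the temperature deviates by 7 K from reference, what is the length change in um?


dL = L * alpha * dT
= 145.0 * 1.2800e-05 * 7
= 0.0129920 mm
dL_um = 0.0129920 * 1000 = 12.9920 um

12.9920


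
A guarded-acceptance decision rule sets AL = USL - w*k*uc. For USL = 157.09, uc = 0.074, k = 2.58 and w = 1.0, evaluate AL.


U = k * uc = 2.58 * 0.074 = 0.19092
guard band g = w * U = 1.0 * 0.19092 = 0.19092
AL = USL - g = 157.09 - 0.19092
AL = 156.8991

156.8991


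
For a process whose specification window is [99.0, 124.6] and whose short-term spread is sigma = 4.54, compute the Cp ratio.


Cp = (USL - LSL) / (6 * sigma)
= (124.6 - 99.0) / (6 * 4.54)
= 25.6000 / 27.2400
= 0.9398

0.9398


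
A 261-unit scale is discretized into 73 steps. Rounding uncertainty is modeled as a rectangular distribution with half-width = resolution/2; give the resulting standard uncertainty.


resolution = range / divisions
resolution = 261 / 73 = 3.5753425
u_res = resolution / (2*sqrt(3))
u_res = 3.5753425 / 3.4641016
u_res = 1.0321

1.0321


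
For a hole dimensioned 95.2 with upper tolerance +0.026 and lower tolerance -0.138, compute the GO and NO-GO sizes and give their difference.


GO = nominal - lower_tol (smallest hole = maximum material condition)
GO = 95.2 - 0.138 = 95.062
NO-GO = nominal + upper_tol (largest hole = least material condition)
NO-GO = 95.2 + 0.026 = 95.226
spread = NO-GO - GO = 95.226 - 95.062 = 0.1640

0.1640


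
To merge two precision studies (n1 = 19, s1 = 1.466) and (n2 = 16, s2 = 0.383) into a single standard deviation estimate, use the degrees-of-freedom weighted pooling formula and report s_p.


s_p = sqrt(((n1-1)*s1^2 + (n2-1)*s2^2) / (n1+n2-2))
numerator = (19-1)*1.466^2 + (16-1)*0.383^2 = 38.684808 + 2.200335 = 40.885143
denominator = 19 + 16 - 2 = 33
s_p^2 = 40.885143 / 33 = 1.2389437
s_p = sqrt(1.2389437) = 1.1131

1.1131


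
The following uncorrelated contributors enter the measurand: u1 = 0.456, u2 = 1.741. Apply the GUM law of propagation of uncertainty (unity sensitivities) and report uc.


uc = sqrt(0.456^2 + 1.741^2)
uc = sqrt(3.239017)
uc = 1.7997

1.7997


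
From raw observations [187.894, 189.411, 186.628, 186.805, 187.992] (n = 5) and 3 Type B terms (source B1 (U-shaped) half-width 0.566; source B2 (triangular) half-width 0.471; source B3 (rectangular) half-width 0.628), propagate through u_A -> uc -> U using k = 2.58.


mean = (187.894 + 189.411 + 186.628 + 186.805 + 187.992) / 5 = 187.746
s = sqrt(sum((x - mean)^2)/(n-1)) = 1.116921
u_A = s / sqrt(n) = 1.116921 / sqrt(5) = 0.49950226
u_B1 = 0.566 / sqrt(2) = 0.40022244
u_B2 = 0.471 / sqrt(6) = 0.19228494
u_B3 = 0.628 / sqrt(3) = 0.36257597
uc = sqrt(0.49950226^2 + 0.40022244^2 + 0.19228494^2 + 0.36257597^2) = 0.76033896
U = k * uc = 2.58 * 0.76033896
U = 1.9617

1.9617


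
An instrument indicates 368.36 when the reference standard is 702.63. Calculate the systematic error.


Systematic error = measured - true
= 368.36 - 702.63
= -334.2700

-334.2700


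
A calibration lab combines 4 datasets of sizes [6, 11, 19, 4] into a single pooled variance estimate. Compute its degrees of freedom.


nu = sum_i (n_i - 1)
nu = ((6 - 1) + (11 - 1) + (19 - 1) + (4 - 1))
nu = 5 + 10 + 18 + 3
nu = 36

36


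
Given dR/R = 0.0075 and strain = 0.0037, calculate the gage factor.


GF = (dR/R) / epsilon
= 0.0075 / 0.0037
= 2.0270

2.0270


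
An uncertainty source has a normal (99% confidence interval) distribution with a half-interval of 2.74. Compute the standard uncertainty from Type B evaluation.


u_B = half_width / 2.576
u_B = 2.74 / 2.576
u_B = 1.0637

1.0637


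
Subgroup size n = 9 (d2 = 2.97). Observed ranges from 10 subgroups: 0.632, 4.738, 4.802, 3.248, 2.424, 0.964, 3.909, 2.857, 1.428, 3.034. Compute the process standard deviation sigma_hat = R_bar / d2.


R_bar = (0.632 + 4.738 + 4.802 + 3.248 + 2.424 + 0.964 + 3.909 + 2.857 + 1.428 + 3.034) / 10
R_bar = 28.036 / 10 = 2.8036
sigma_hat = R_bar / d2 = 2.8036 / 2.97 = 0.9440

0.9440


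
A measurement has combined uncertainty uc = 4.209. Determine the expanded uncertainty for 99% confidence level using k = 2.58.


U = k * uc
U = 2.58 * 4.209
U = 10.8592

10.8592


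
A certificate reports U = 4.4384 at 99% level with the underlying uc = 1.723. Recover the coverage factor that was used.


k = U / uc
k = 4.4384 / 1.723
k = 2.576

2.576


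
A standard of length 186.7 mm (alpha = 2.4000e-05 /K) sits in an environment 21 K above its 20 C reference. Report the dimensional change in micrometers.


dL = L * alpha * dT
= 186.7 * 2.4000e-05 * 21
= 0.0940968 mm
dL_um = 0.0940968 * 1000 = 94.0968 um

94.0968


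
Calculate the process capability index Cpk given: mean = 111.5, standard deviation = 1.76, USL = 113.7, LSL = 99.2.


Cpu = (USL - mean) / (3*sigma) = (113.7 - 111.5) / (3*1.76) = 0.4167
Cpl = (mean - LSL) / (3*sigma) = (111.5 - 99.2) / (3*1.76) = 2.3295
Cpk = min(Cpu, Cpl) = 0.4167

0.4167


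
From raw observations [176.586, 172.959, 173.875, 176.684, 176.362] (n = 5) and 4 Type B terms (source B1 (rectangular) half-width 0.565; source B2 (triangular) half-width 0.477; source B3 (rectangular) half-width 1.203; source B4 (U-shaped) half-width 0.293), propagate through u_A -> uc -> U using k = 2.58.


mean = (176.586 + 172.959 + 173.875 + 176.684 + 176.362) / 5 = 175.2932
s = sqrt(sum((x - mean)^2)/(n-1)) = 1.746981
u_A = s / sqrt(n) = 1.746981 / sqrt(5) = 0.78127365
u_B1 = 0.565 / sqrt(3) = 0.3262029
u_B2 = 0.477 / sqrt(6) = 0.19473443
u_B3 = 1.203 / sqrt(3) = 0.69455237
u_B4 = 0.293 / sqrt(2) = 0.20718229
uc = sqrt(0.78127365^2 + 0.3262029^2 + 0.19473443^2 + 0.69455237^2 + 0.20718229^2) = 1.1313911
U = k * uc = 2.58 * 1.1313911
U = 2.9190

2.9190


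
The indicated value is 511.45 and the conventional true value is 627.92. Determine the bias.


Systematic error = measured - true
= 511.45 - 627.92
= -116.4700

-116.4700


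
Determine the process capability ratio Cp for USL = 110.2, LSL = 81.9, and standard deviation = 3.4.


Cp = (USL - LSL) / (6 * sigma)
= (110.2 - 81.9) / (6 * 3.4)
= 28.3000 / 20.4000
= 1.3873

1.3873


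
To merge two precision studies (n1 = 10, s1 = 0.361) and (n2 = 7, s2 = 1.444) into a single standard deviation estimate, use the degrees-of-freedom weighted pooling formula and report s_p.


s_p = sqrt(((n1-1)*s1^2 + (n2-1)*s2^2) / (n1+n2-2))
numerator = (10-1)*0.361^2 + (7-1)*1.444^2 = 1.172889 + 12.510816 = 13.683705
denominator = 10 + 7 - 2 = 15
s_p^2 = 13.683705 / 15 = 0.912247
s_p = sqrt(0.912247) = 0.9551

0.9551


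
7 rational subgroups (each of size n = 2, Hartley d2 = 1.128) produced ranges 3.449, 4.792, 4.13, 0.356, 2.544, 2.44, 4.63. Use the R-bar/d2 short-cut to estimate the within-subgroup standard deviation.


R_bar = (3.449 + 4.792 + 4.13 + 0.356 + 2.544 + 2.44 + 4.63) / 7
R_bar = 22.341 / 7 = 3.1915714
sigma_hat = R_bar / d2 = 3.1915714 / 1.128 = 2.8294

2.8294


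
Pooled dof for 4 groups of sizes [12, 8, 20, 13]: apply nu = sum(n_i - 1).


nu = sum_i (n_i - 1)
nu = ((12 - 1) + (8 - 1) + (20 - 1) + (13 - 1))
nu = 11 + 7 + 19 + 12
nu = 49

49


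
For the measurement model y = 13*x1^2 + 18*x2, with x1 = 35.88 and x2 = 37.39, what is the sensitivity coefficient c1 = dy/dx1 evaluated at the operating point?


y = 13*x1^2 + 18*x2
dy/dx1 = 2*13*x1
Evaluate at x1 = 35.88: c1 = 26 * 35.88
c1 = 932.8800

932.8800


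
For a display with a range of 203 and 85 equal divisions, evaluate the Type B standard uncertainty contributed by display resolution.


resolution = range / divisions
resolution = 203 / 85 = 2.3882353
u_res = resolution / (2*sqrt(3))
u_res = 2.3882353 / 3.4641016
u_res = 0.6894

0.6894


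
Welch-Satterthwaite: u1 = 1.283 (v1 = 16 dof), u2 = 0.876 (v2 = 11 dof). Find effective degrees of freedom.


uc = sqrt(u1^2 + u2^2) = sqrt(1.283^2 + 0.876^2) = 1.5535331
v_eff = uc^4 / (u1^4/v1 + u2^4/v2)
= 1.5535331^4 / (1.283^4/16 + 0.876^4/11)
= 5.8248138 / 0.22288383
v_eff = 26.1339

26.1339


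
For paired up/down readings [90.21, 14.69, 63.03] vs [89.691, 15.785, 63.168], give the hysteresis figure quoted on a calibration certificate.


|90.21 - 89.691| = 0.5190
|14.69 - 15.785| = 1.0950
|63.03 - 63.168| = 0.1380
hysteresis = max(diffs) = 1.0950

1.0950


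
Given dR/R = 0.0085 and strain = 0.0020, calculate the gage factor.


GF = (dR/R) / epsilon
= 0.0085 / 0.0020
= 4.2500

4.2500


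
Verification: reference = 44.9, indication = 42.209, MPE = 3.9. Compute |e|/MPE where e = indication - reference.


e = indication - reference = 42.209 - 44.9 = -2.6910
|e| = 2.6910
ratio = |e| / MPE = 2.6910 / 3.9
ratio = 0.6900

0.6900


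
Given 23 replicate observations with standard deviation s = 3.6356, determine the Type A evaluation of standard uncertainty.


u_A = s / sqrt(n)
u_A = 3.6356 / sqrt(23)
u_A = 3.6356 / 4.7958315
u_A = 0.7581

0.7581


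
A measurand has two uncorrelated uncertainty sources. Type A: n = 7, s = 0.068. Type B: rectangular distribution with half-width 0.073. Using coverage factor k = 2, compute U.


u_A = s / sqrt(n) = 0.068 / sqrt(7) = 0.025701584
u_B = half_width / sqrt(3) = 0.073 / sqrt(3) = 0.04214657
uc = sqrt(u_A^2 + u_B^2) = sqrt(0.025701584^2 + 0.04214657^2) = 0.049365016
U = k * uc = 2 * 0.049365016
U = 0.0987

0.0987


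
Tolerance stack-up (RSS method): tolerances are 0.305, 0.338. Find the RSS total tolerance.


RSS = sqrt(0.305^2 + 0.338^2)
= sqrt(0.207269)
= 0.4553

0.4553


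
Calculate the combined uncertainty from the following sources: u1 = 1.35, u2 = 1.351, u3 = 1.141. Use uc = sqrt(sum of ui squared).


uc = sqrt(1.35^2 + 1.351^2 + 1.141^2)
uc = sqrt(4.949582)
uc = 2.2248

2.2248


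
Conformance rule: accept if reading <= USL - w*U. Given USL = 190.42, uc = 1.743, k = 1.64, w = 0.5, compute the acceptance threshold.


U = k * uc = 1.64 * 1.743 = 2.85852
guard band g = w * U = 0.5 * 2.85852 = 1.42926
AL = USL - g = 190.42 - 1.42926
AL = 188.9907

188.9907


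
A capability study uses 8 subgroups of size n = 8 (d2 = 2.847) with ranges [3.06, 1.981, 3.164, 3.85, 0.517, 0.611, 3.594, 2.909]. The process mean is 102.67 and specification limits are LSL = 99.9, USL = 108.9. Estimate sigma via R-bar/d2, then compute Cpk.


R_bar = (3.06 + 1.981 + 3.164 + 3.85 + 0.517 + 0.611 + 3.594 + 2.909) / 8 = 2.46075
sigma = R_bar / d2 = 2.46075 / 2.847 = 0.86433087
Cp = (USL - LSL)/(6*sigma) = (108.9 - 99.9)/(6*0.86433087) = 1.7354
Cpu = (108.9 - 102.67)/(3*0.86433087) = 2.4026
Cpl = (102.67 - 99.9)/(3*0.86433087) = 1.0683
Cpk = min(Cpu, Cpl) = 1.0683

1.0683


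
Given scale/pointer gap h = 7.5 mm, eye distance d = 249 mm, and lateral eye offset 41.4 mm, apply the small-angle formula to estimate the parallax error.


error = h * offset / d
= 7.5 * 41.4 / 249
= 1.2470

1.2470


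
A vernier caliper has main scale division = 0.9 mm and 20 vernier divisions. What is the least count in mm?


LC = MSD / n_div
= 0.9 / 20
= 0.0450

0.0450


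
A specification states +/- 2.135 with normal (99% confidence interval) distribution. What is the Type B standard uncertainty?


u_B = half_width / 2.576
u_B = 2.135 / 2.576
u_B = 0.8288

0.8288


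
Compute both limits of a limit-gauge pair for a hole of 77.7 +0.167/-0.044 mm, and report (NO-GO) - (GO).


GO = nominal - lower_tol (smallest hole = maximum material condition)
GO = 77.7 - 0.044 = 77.656
NO-GO = nominal + upper_tol (largest hole = least material condition)
NO-GO = 77.7 + 0.167 = 77.867
spread = NO-GO - GO = 77.867 - 77.656 = 0.2110

0.2110


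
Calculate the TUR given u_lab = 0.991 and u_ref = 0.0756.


TUR = u_lab / u_ref
= 0.991 / 0.0756
= 13.1085

13.1085


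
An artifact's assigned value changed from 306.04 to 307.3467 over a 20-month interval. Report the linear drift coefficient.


rate = (v2 - v1) / months
= (307.3467 - 306.04) / 20
= 1.3067 / 20
= 0.0653

0.0653


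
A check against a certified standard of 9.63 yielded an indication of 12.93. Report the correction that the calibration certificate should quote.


Correction = standard - reading
= 9.63 - 12.93
= -3.3000

-3.3000


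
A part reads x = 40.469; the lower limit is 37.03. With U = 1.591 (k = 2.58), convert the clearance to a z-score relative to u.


u = U / k = 1.591 / 2.58 = 0.61666667
margin = |LSL - x| = |37.03 - 40.469| = 3.439
z = margin / u = 3.439 / 0.61666667
z = 5.5768

5.5768


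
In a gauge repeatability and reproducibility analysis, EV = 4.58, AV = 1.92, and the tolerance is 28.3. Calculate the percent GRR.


GRR = sqrt(EV^2 + AV^2) = sqrt(4.58^2 + 1.92^2) = 4.9661655
%GRR = GRR / tol * 100 = 4.9661655 / 28.3 * 100
%GRR = 17.5483

17.5483


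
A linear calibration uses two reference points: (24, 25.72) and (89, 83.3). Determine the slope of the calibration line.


slope = (y2 - y1) / (x2 - x1)
= (83.3 - 25.72) / (89 - 24)
= 57.5800 / 65
= 0.8858

0.8858


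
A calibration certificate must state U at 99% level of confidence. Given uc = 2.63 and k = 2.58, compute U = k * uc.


U = k * uc
U = 2.58 * 2.63
U = 6.7854

6.7854


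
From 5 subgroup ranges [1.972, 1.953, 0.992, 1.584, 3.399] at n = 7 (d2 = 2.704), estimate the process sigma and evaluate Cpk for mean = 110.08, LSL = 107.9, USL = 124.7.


R_bar = (1.972 + 1.953 + 0.992 + 1.584 + 3.399) / 5 = 1.98
sigma = R_bar / d2 = 1.98 / 2.704 = 0.73224852
Cp = (USL - LSL)/(6*sigma) = (124.7 - 107.9)/(6*0.73224852) = 3.8238
Cpu = (124.7 - 110.08)/(3*0.73224852) = 6.6553
Cpl = (110.08 - 107.9)/(3*0.73224852) = 0.9924
Cpk = min(Cpu, Cpl) = 0.9924

0.9924


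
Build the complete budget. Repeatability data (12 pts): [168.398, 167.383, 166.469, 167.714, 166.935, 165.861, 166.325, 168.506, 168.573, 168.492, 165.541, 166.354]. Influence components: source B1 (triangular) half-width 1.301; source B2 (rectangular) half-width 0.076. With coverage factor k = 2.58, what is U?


mean = (168.398 + 167.383 + 166.469 + 167.714 + 166.935 + 165.861 + 166.325 + 168.506 + 168.573 + 168.492 + 165.541 + 166.354) / 12 = 167.2125833
s = sqrt(sum((x - mean)^2)/(n-1)) = 1.1128239
u_A = s / sqrt(n) = 1.1128239 / sqrt(12) = 0.32124459
u_B1 = 1.301 / sqrt(6) = 0.53113103
u_B2 = 0.076 / sqrt(3) = 0.04387862
uc = sqrt(0.32124459^2 + 0.53113103^2 + 0.04387862^2) = 0.62227292
U = k * uc = 2.58 * 0.62227292
U = 1.6055

1.6055


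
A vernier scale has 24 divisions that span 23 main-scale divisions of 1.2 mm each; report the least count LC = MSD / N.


LC = MSD / n_div
= 1.2 / 24
= 0.0500

0.0500


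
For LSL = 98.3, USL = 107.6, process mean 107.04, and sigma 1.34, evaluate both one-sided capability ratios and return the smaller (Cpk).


Cpu = (USL - mean) / (3*sigma) = (107.6 - 107.04) / (3*1.34) = 0.1393
Cpl = (mean - LSL) / (3*sigma) = (107.04 - 98.3) / (3*1.34) = 2.1741
Cpk = min(Cpu, Cpl) = 0.1393

0.1393


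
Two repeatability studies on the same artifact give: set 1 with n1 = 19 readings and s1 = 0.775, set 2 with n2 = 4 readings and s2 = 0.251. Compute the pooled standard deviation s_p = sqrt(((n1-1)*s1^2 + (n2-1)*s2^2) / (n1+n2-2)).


s_p = sqrt(((n1-1)*s1^2 + (n2-1)*s2^2) / (n1+n2-2))
numerator = (19-1)*0.775^2 + (4-1)*0.251^2 = 10.81125 + 0.189003 = 11.000253
denominator = 19 + 4 - 2 = 21
s_p^2 = 11.000253 / 21 = 0.52382157
s_p = sqrt(0.52382157) = 0.7238

0.7238


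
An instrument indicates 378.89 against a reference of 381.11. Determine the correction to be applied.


Correction = standard - reading
= 381.11 - 378.89
= 2.2200

2.2200


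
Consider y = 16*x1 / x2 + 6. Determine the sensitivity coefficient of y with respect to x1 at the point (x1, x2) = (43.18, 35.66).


y = 16*x1 / x2 + 6
dy/dx1 = 16/x2
Evaluate at x2 = 35.66: c1 = 16 / 35.66
c1 = 0.4487

0.4487


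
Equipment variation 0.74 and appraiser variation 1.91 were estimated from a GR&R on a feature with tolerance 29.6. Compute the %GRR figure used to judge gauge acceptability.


GRR = sqrt(EV^2 + AV^2) = sqrt(0.74^2 + 1.91^2) = 2.0483408
%GRR = GRR / tol * 100 = 2.0483408 / 29.6 * 100
%GRR = 6.9201

6.9201


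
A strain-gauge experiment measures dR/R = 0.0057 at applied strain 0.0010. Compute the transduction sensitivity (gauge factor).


GF = (dR/R) / epsilon
= 0.0057 / 0.0010
= 5.7000

5.7000


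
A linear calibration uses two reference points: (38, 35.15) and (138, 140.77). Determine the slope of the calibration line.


slope = (y2 - y1) / (x2 - x1)
= (140.77 - 35.15) / (138 - 38)
= 105.6200 / 100
= 1.0562

1.0562


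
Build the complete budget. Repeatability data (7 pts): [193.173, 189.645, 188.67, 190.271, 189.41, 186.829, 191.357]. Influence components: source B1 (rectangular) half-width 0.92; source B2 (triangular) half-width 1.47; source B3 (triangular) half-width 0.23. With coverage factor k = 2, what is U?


mean = (193.173 + 189.645 + 188.67 + 190.271 + 189.41 + 186.829 + 191.357) / 7 = 189.9078571
s = sqrt(sum((x - mean)^2)/(n-1)) = 2.0092143
u_A = s / sqrt(n) = 2.0092143 / sqrt(7) = 0.75941162
u_B1 = 0.92 / sqrt(3) = 0.53116225
u_B2 = 1.47 / sqrt(6) = 0.60012499
u_B3 = 0.23 / sqrt(6) = 0.093897107
uc = sqrt(0.75941162^2 + 0.53116225^2 + 0.60012499^2 + 0.093897107^2) = 1.1080641
U = k * uc = 2 * 1.1080641
U = 2.2161

2.2161


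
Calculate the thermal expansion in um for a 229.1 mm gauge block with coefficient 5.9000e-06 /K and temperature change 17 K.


dL = L * alpha * dT
= 229.1 * 5.9000e-06 * 17
= 0.0229787 mm
dL_um = 0.0229787 * 1000 = 22.9787 um

22.9787


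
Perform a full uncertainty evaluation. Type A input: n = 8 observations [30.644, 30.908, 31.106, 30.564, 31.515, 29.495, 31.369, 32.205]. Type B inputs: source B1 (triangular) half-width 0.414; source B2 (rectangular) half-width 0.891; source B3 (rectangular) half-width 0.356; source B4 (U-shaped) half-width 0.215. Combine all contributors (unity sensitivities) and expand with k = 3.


mean = (30.644 + 30.908 + 31.106 + 30.564 + 31.515 + 29.495 + 31.369 + 32.205) / 8 = 30.97575
s = sqrt(sum((x - mean)^2)/(n-1)) = 0.79734053
u_A = s / sqrt(n) = 0.79734053 / sqrt(8) = 0.28190245
u_B1 = 0.414 / sqrt(6) = 0.16901479
u_B2 = 0.891 / sqrt(3) = 0.51441909
u_B3 = 0.356 / sqrt(3) = 0.2055367
u_B4 = 0.215 / sqrt(2) = 0.15202796
uc = sqrt(0.28190245^2 + 0.16901479^2 + 0.51441909^2 + 0.2055367^2 + 0.15202796^2) = 0.66183066
U = k * uc = 3 * 0.66183066
U = 1.9855

1.9855


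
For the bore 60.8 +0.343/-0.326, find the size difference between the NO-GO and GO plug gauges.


GO = nominal - lower_tol (smallest hole = maximum material condition)
GO = 60.8 - 0.326 = 60.474
NO-GO = nominal + upper_tol (largest hole = least material condition)
NO-GO = 60.8 + 0.343 = 61.143
spread = NO-GO - GO = 61.143 - 60.474 = 0.6690

0.6690


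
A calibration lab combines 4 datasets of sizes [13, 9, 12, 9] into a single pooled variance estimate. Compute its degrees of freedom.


nu = sum_i (n_i - 1)
nu = ((13 - 1) + (9 - 1) + (12 - 1) + (9 - 1))
nu = 12 + 8 + 11 + 8
nu = 39

39


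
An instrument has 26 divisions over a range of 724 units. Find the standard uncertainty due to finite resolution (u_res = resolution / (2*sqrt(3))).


resolution = range / divisions
resolution = 724 / 26 = 27.846154
u_res = resolution / (2*sqrt(3))
u_res = 27.846154 / 3.4641016
u_res = 8.0385

8.0385


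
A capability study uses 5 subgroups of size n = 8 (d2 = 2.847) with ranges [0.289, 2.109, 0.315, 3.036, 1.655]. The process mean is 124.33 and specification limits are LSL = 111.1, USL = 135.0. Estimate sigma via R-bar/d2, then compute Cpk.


R_bar = (0.289 + 2.109 + 0.315 + 3.036 + 1.655) / 5 = 1.4808
sigma = R_bar / d2 = 1.4808 / 2.847 = 0.52012645
Cp = (USL - LSL)/(6*sigma) = (135.0 - 111.1)/(6*0.52012645) = 7.6584
Cpu = (135.0 - 124.33)/(3*0.52012645) = 6.8381
Cpl = (124.33 - 111.1)/(3*0.52012645) = 8.4787
Cpk = min(Cpu, Cpl) = 6.8381

6.8381
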